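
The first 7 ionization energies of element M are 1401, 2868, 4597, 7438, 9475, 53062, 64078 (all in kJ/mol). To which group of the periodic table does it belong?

Group 15

Look for the largest jump between consecutive ionization energies: IE6/IE5 ≈ 5.6, far larger than any earlier ratio.
That jump marks the point where a core electron is being removed. So the atom has 5 valence electrons.
A main-group element with 5 valence electrons is in group 15.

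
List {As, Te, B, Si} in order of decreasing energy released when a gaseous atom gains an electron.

B is in period 2, group 13; Si is in period 3, group 14; As is in period 4, group 15; Te is in period 5, group 16.
Adding an electron releases more energy for atoms nearer the top right (short of the noble gases).
A diagonal step moves right (one effect) and down (the opposite effect) at once.
As > B: the two effects oppose for this pair; the across-period effect wins (78 vs 27 kJ/mol).
Si > As: the two effects oppose for this pair; the down-group effect wins (134 vs 78 kJ/mol).
Te > Si: period and group pull opposite ways; the across-period shift dominates (190 vs 134 kJ/mol).
Tabulated electron affinity (kJ/mol): B 27, Si 134, As 78, Te 190.
So from highest to lowest: Te > Si > As > B.

Te > Si > As > B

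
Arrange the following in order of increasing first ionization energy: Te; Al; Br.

Al < Te < Br

Al is in period 3, group 13; Br is in period 4, group 17; Te is in period 5, group 16.
IE₁ increases left→right with effective nuclear charge and decreases top→bottom as the valence shell moves farther out.
These span different periods and groups, so the two trends combine.
Te > Al: period and group pull opposite ways; the across-period shift dominates (869 vs 578 kJ/mol).
Br > Te: both effects reinforce here, so Br is clearly the higher of the two.
Approximate values (kJ/mol): Al 578, Br 1140, Te 869.
So from lowest to highest: Al < Te < Br.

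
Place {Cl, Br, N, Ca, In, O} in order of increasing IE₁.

In < Ca < Br < Cl < O < N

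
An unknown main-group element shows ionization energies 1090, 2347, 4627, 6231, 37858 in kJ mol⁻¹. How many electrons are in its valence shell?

Look for the largest jump between consecutive ionization energies: IE5/IE4 ≈ 6.1, far larger than any earlier ratio.
That jump marks the point where a core electron is being removed. So the atom has 4 valence electrons.

4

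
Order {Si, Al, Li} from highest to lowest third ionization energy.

Li > Si > Al

Consider each +2 ion: Si²⁺ still has 2 valence electrons; Al²⁺ still has 1 valence electron; Li²⁺ is already 1 electron into the core.
Breaking into a closed-shell core is much more expensive than removing a leftover valence electron — Li has the largest IE_3 here.
Valence configurations: Si²⁺ [Ne]3s², Al²⁺ [Ne]3s¹.
The numbers (kJ/mol): Si 3232, Al 2745, Li 11815.
Hence IE_3: Al < Si < Li.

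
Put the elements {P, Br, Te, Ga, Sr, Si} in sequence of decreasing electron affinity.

Br, Te, Si, P, Ga, Sr

Si is in period 3, group 14; P is in period 3, group 15; Ga is in period 4, group 13; Br is in period 4, group 17; Sr is in period 5, group 2; Te is in period 5, group 16.
EA tends to increase across a period and decrease down a group, though the pattern is less regular than for IE or radius.
These span different periods and groups, so the two trends combine.
Ga > Sr: both effects reinforce here, so Ga is clearly the higher of the two.
P > Ga: relative to Ga, both the across-period and down-group shifts push P's electron affinity up.
Si > P: this pair runs against the simple trend — see the exception note.
Te > Si: the two effects oppose for this pair; the across-period effect wins (190 vs 134 kJ/mol).
Br > Te: relative to Te, both the across-period and down-group shifts push Br's electron affinity up.
Note the exception: Si has a higher electron affinity than P, contrary to the simple trend — adding an electron to P's half-filled 3p³ is unfavourable, so Si (3p²) has the more exothermic EA.
Tabulated electron affinity (kJ/mol): Si 134, P 72, Ga 29, Br 325, Sr 5, Te 190.
So from highest to lowest: Br > Te > Si > P > Ga > Sr.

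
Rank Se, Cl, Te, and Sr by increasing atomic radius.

Cl is in period 3, group 17; Se is in period 4, group 16; Sr is in period 5, group 2; Te is in period 5, group 16.
Across a period the added protons contract the valence shell; down a group each new principal shell makes the atom larger.
These span different periods and groups, so the two trends combine.
Se > Cl: both effects reinforce here, so Se is clearly the larger of the two.
Te > Se: they share group 16; the group trend gives Te the larger value.
Sr > Te: Sr lies to the left of Te in period 5, so the across-period effect alone puts Sr larger.
For reference (pm): Cl 99, Se 116, Sr 185, Te 136.
So from smallest to largest: Cl < Se < Te < Sr.

Cl < Se < Te < Sr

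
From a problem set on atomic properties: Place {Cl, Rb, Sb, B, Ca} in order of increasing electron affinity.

Adding an electron releases more energy for atoms nearer the top right (short of the noble gases).
Here both period and group differ, so the two effects have to be weighed against each other.
B > Ca: both effects reinforce here, so B is clearly the higher of the two.
Rb > B: this pair runs against the simple trend — see the exception note.
Sb > Rb: both are in period 5; the period trend gives Sb the larger value.
Cl > Sb: both effects reinforce here, so Cl is clearly the higher of the two.
Note the exception: Rb has a higher electron affinity than B, contrary to the simple trend — B's ns²np¹ configuration gives only a small electron affinity — the sparsely filled np subshell binds an added electron weakly.
Note the exception: Rb has a higher electron affinity than Ca, contrary to the simple trend — adding an electron to Ca (ns²) has to open a new, higher-energy np subshell, which is unfavourable.
Tabulated electron affinity (kJ/mol): B 27, Cl 349, Ca 2, Rb 47, Sb 103.
So from lowest to highest: Ca < B < Rb < Sb < Cl.

Ca < B < Rb < Sb < Cl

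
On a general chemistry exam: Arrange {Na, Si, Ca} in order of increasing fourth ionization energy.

The fourth ionization energy removes an electron from the +3 ion. For each element: Na³⁺ is already 2 electrons into the core; Si³⁺ still has 1 valence electron; Ca³⁺ is already 1 electron into the core.
Breaking into a closed-shell core is much more expensive than removing a leftover valence electron — Ca and Na have the largest IE_4 here.
Tabulated IE_4 (kJ/mol): Na 9543, Si 4356, Ca 6491.
Hence IE_4: Si < Ca < Na.

Si < Ca < Na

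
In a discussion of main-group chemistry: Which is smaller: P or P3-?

Forming P3- adds 3 electrons to P. More electron–electron repulsion in the same shell, with unchanged nuclear charge, lets the cloud expand.
An anion is larger than its parent atom: P3- > P.

P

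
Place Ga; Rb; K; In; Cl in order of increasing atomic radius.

Cl < Ga < In < K < Rb

Cl is in period 3, group 17; K is in period 4, group 1; Ga is in period 4, group 13; Rb is in period 5, group 1; In is in period 5, group 13.
Atomic radius shrinks across a period as nuclear charge pulls the same shell inward, and grows down a group as new shells are added.
Here both period and group differ, so the two effects have to be weighed against each other.
Ga > Cl: relative to Cl, both the across-period and down-group shifts push Ga's atomic radius up.
In > Ga: they share group 13; the group trend gives In the larger value.
K > In: the two effects oppose for this pair; the across-period effect wins (196 vs 142 pm).
Rb > K: Rb sits below K in group 1, so the down-group effect alone puts Rb larger.
For reference (pm): Cl 99, K 196, Ga 124, Rb 210, In 142.
So from smallest to largest: Cl < Ga < In < K < Rb.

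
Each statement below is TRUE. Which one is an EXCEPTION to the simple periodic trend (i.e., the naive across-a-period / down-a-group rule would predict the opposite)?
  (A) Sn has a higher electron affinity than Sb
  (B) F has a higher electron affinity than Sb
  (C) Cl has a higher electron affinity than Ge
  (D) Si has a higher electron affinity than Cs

The general trend: electron affinity increases across a period and decreases down a group.
(A) Sn (period 5, group 14) vs Sb (period 5, group 15): the stated order contradicts the simple trend.
(B) F (period 2, group 17) vs Sb (period 5, group 15): the stated order agrees with the simple trend.
(C) Cl (period 3, group 17) vs Ge (period 4, group 14): the stated order agrees with the simple trend.
(D) Si (period 3, group 14) vs Cs (period 6, group 1): the stated order agrees with the simple trend.
The exception is (A): adding an electron to Sb's half-filled 5p³ is unfavourable, so Sn has the more exothermic EA.

(A)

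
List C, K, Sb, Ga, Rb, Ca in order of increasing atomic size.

C is in period 2, group 14; K is in period 4, group 1; Ca is in period 4, group 2; Ga is in period 4, group 13; Rb is in period 5, group 1; Sb is in period 5, group 15.
Moving right in a period, electrons are added to the same shell under a stronger nuclear pull, so atoms get smaller; moving down, a new shell is opened and atoms get larger.
These span different periods and groups, so the two trends combine.
Ga > C: relative to C, both the across-period and down-group shifts push Ga's atomic radius up.
Sb > Ga: period and group pull opposite ways; the down-group shift dominates (140 vs 124 pm).
Ca > Sb: the two effects oppose for this pair; the across-period effect wins (171 vs 140 pm).
K > Ca: both are in period 4; the period trend gives K the larger value.
Rb > K: they share group 1; the group trend gives Rb the larger value.
For reference (pm): C 75, K 196, Ca 171, Ga 124, Rb 210, Sb 140.
So from smallest to largest: C < Ga < Sb < Ca < K < Rb.

C, Ga, Sb, Ca, K, Rb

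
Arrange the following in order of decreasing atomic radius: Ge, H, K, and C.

K > Ge > C > H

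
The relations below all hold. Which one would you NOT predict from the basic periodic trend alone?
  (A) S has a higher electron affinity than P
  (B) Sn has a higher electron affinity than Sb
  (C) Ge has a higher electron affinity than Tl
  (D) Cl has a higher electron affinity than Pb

The general trend: electron affinity increases across a period and decreases down a group.
(A) S (period 3, group 16) vs P (period 3, group 15): the stated order agrees with the simple trend.
(B) Sn (period 5, group 14) vs Sb (period 5, group 15): the stated order contradicts the simple trend.
(C) Ge (period 4, group 14) vs Tl (period 6, group 13): the stated order agrees with the simple trend.
(D) Cl (period 3, group 17) vs Pb (period 6, group 14): the stated order agrees with the simple trend.
The exception is (B): adding an electron to Sb's half-filled 5p³ is unfavourable, so Sn has the more exothermic EA.

(B)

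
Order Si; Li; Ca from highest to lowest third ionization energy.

IE_3 is the cost of taking one more electron from the +2 cation: Si²⁺ still has 2 valence electrons; Li²⁺ is already 1 electron into the core; Ca²⁺ is the bare [Ar] core.
Breaking into a closed-shell core is much more expensive than removing a leftover valence electron — Ca and Li have the largest IE_3 here.
Tabulated IE_3 (kJ/mol): Si 3232, Li 11815, Ca 4912.
So the third ionization energies run Si < Ca < Li.

Li > Ca > Si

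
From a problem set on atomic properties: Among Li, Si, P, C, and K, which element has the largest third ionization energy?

After 2 electrons have been removed, what remains? Li²⁺ is already 1 electron into the core; Si²⁺ still has 2 valence electrons; P²⁺ still has 3 valence electrons; C²⁺ still has 2 valence electrons; K²⁺ is already 1 electron into the core.
Usually core removal costs more than valence removal, but here the competition is close: a tightly held n=2 valence electron can cost more to remove than an n=3 core electron, so the actual values have to decide it.
Valence configurations: Si²⁺ [Ne]3s², P²⁺ [Ne]3s²3p¹, C²⁺ [He]2s².
P²⁺ loses a lone 3p electron whereas Si²⁺ must break into a filled 3s² pair, so IE_3(Si) > IE_3(P) even though P has the higher nuclear charge.
Approximate IE_3 values (kJ/mol): Li 11815, Si 3232, P 2914, C 4620, K 4420.
Hence IE_3: P < Si < K < C < Li.

Li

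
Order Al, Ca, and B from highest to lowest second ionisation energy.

After 1 electron has been removed, what remains? Al⁺ still has 2 valence electrons; Ca⁺ still has 1 valence electron; B⁺ still has 2 valence electrons.
All are still removing valence electrons, so compare the +1 ions as you would atoms: IE_2 generally rises across a period (higher Z_eff) and falls down a group (larger shell), subject to the usual subshell exceptions.
Valence configurations: Al⁺ [Ne]3s², Ca⁺ [Ar]4s¹, B⁺ [He]2s².
Approximate IE_2 values (kJ/mol): Al 1817, Ca 1145, B 2427.
Putting it together, IE_2: Ca < Al < B.

B > Al > Ca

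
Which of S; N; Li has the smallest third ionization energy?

After 2 electrons have been removed, what remains? S²⁺ still has 4 valence electrons; N²⁺ still has 3 valence electrons; Li²⁺ is already 1 electron into the core.
Pulling an electron out of a noble-gas core costs far more than removing a remaining valence electron, so Li sits at the high end of IE_3.
Valence configurations: S²⁺ [Ne]3s²3p², N²⁺ [He]2s²2p¹.
Tabulated IE_3 (kJ/mol): S 3357, N 4578, Li 11815.
Overall IE_3 order: S < N < Li.

S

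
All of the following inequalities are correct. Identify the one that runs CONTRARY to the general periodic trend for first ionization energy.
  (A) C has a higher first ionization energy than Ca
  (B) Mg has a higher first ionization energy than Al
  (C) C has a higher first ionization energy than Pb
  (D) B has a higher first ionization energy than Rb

The general trend: first ionization energy increases across a period and decreases down a group.
(A) C (period 2, group 14) vs Ca (period 4, group 2): the stated order agrees with the simple trend.
(B) Mg (period 3, group 2) vs Al (period 3, group 13): the stated order contradicts the simple trend.
(C) C (period 2, group 14) vs Pb (period 6, group 14): the stated order agrees with the simple trend.
(D) B (period 2, group 13) vs Rb (period 5, group 1): the stated order agrees with the simple trend.
The exception is (B): Al's single 3p electron is easier to remove than one from Mg's filled 3s².

(B)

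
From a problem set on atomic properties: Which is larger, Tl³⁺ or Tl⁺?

Tl⁺

Both ions have Z = 81 protons, but Tl³⁺ has lost more electrons, so its remaining electrons feel a larger effective nuclear charge per electron and are pulled in more tightly.
Higher positive charge → smaller ion, so Tl⁺ > Tl³⁺.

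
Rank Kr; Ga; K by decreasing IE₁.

Kr > Ga > K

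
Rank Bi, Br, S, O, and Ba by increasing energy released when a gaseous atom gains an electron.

Ba, Bi, O, S, Br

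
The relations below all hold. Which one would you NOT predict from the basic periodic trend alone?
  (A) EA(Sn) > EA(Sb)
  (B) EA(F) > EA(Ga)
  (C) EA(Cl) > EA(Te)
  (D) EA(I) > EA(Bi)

(A)

The general trend: electron affinity increases across a period and decreases down a group.
(A) Sn (period 5, group 14) vs Sb (period 5, group 15): the stated order contradicts the simple trend.
(B) F (period 2, group 17) vs Ga (period 4, group 13): the stated order agrees with the simple trend.
(C) Cl (period 3, group 17) vs Te (period 5, group 16): the stated order agrees with the simple trend.
(D) I (period 5, group 17) vs Bi (period 6, group 15): the stated order agrees with the simple trend.
The exception is (A): adding an electron to Sb's half-filled 5p³ is unfavourable, so Sn has the more exothermic EA.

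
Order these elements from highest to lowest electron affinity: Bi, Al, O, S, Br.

Br, S, O, Bi, Al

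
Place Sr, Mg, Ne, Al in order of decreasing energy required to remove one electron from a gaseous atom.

Ne > Mg > Al > Sr

First ionization energy rises across a period (greater Z_eff holds electrons more tightly) and falls down a group (valence electrons are farther from the nucleus).
Here both period and group differ, so the two effects have to be weighed against each other.
Al > Sr: relative to Sr, both the across-period and down-group shifts push Al's first ionization energy up.
Mg > Al: this pair runs against the simple trend — see the exception note.
Ne > Mg: relative to Mg, both the across-period and down-group shifts push Ne's first ionization energy up.
Note the exception: Mg has a higher first ionization energy than Al, contrary to the simple trend — Al's single 3p electron is easier to remove than one from Mg's filled 3s².
Approximate values (kJ/mol): Ne 2081, Mg 738, Al 578, Sr 550.
So from highest to lowest: Ne > Mg > Al > Sr.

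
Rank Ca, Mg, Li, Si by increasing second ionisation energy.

Ca < Mg < Si < Li

The second ionization energy removes an electron from the +1 ion. For each element: Ca⁺ still has 1 valence electron; Mg⁺ still has 1 valence electron; Li⁺ is the bare [He] core; Si⁺ still has 3 valence electrons.
Core electrons are held far more tightly than valence electrons, so Li tops the IE_2 order.
Valence configurations: Ca⁺ [Ar]4s¹, Mg⁺ [Ne]3s¹, Si⁺ [Ne]3s²3p¹.
Approximate IE_2 values (kJ/mol): Ca 1145, Mg 1451, Li 7298, Si 1577.
Overall IE_2 order: Ca < Mg < Si < Li.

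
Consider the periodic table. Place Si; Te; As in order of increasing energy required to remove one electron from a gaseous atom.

Si is in period 3, group 14; As is in period 4, group 15; Te is in period 5, group 16.
IE₁ increases left→right with effective nuclear charge and decreases top→bottom as the valence shell moves farther out.
These sit on a diagonal, where the across-period and down-group effects partly cancel.
Te > Si: period and group pull opposite ways; the across-period shift dominates (869 vs 786 kJ/mol).
As > Te: period and group pull opposite ways; the down-group shift dominates (947 vs 869 kJ/mol).
Approximate values (kJ/mol): Si 786, As 947, Te 869.
So from lowest to highest: Si < Te < As.

Si < Te < As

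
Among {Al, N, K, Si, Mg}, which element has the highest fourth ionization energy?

Al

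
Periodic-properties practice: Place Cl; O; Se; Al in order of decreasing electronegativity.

O is in period 2, group 16; Al is in period 3, group 13; Cl is in period 3, group 17; Se is in period 4, group 16.
Atoms toward the upper right of the periodic table pull bonding electrons most strongly.
Here both period and group differ, so the two effects have to be weighed against each other.
Se > Al: the two effects oppose for this pair; the across-period effect wins (2.55 vs 1.61).
Cl > Se: both effects reinforce here, so Cl is clearly the higher of the two.
O > Cl: period and group pull opposite ways; the down-group shift dominates (3.44 vs 3.16).
For reference (Pauling): O 3.44, Al 1.61, Cl 3.16, Se 2.55.
So from highest to lowest: O > Cl > Se > Al.

O, Cl, Se, Al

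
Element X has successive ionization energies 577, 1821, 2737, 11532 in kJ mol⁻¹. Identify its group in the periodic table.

Group 13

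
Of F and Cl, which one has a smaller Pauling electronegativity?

F is in period 2, group 17; Cl is in period 3, group 17.
EN rises left→right (higher Z_eff, smaller atoms) and falls top→bottom (larger, more shielded atoms).
All are in group 17, so electronegativity increases up the group.
So Cl has the smaller Pauling electronegativity (Cl < F).

Cl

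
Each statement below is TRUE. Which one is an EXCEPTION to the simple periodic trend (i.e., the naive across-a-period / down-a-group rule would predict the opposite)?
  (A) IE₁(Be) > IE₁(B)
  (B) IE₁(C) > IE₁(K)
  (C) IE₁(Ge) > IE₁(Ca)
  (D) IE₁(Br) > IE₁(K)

The general trend: first ionization energy increases across a period and decreases down a group.
(A) Be (period 2, group 2) vs B (period 2, group 13): the stated order contradicts the simple trend.
(B) C (period 2, group 14) vs K (period 4, group 1): the stated order agrees with the simple trend.
(C) Ge (period 4, group 14) vs Ca (period 4, group 2): the stated order agrees with the simple trend.
(D) Br (period 4, group 17) vs K (period 4, group 1): the stated order agrees with the simple trend.
The exception is (A): removing B's lone 2p electron is easier than breaking Be's filled 2s².

(A)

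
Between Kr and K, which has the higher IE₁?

Kr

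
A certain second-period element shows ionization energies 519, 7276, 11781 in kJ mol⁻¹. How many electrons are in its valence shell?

1

Look for the largest jump between consecutive ionization energies: IE2/IE1 ≈ 14.0, far larger than any earlier ratio.
That jump marks the point where a core electron is being removed. So the atom has 1 valence electron.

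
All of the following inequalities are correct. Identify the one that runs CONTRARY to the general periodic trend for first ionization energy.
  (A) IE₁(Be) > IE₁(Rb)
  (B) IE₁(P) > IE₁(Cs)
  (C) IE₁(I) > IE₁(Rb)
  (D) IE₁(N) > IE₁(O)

(D)

The general trend: first ionization energy increases across a period and decreases down a group.
(A) Be (period 2, group 2) vs Rb (period 5, group 1): the stated order agrees with the simple trend.
(B) P (period 3, group 15) vs Cs (period 6, group 1): the stated order agrees with the simple trend.
(C) I (period 5, group 17) vs Rb (period 5, group 1): the stated order agrees with the simple trend.
(D) N (period 2, group 15) vs O (period 2, group 16): the stated order contradicts the simple trend.
The exception is (D): pairing an electron in O's 2p⁴ costs repulsion energy, so O ionizes more easily than half-filled N (2p³).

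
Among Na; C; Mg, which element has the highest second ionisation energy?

The second ionization energy removes an electron from the +1 ion. For each element: Na⁺ is the bare [Ne] core; C⁺ still has 3 valence electrons; Mg⁺ still has 1 valence electron.
Breaking into a closed-shell core is much more expensive than removing a leftover valence electron — Na has the largest IE_2 here.
Valence configurations: C⁺ [He]2s²2p¹, Mg⁺ [Ne]3s¹.
The numbers (kJ/mol): Na 4562, C 2353, Mg 1451.
Hence IE_2: Mg < C < Na.

Na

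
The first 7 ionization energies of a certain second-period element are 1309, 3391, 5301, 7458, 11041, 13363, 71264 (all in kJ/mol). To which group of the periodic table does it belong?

Group 16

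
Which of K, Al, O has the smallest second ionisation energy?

Al

The second ionization energy removes an electron from the +1 ion. For each element: K⁺ is the bare [Ar] core; Al⁺ still has 2 valence electrons; O⁺ still has 5 valence electrons.
Usually core removal costs more than valence removal, but here the competition is close: a tightly held n=2 valence electron can cost more to remove than an n=3 core electron, so the actual values have to decide it.
Valence configurations: Al⁺ [Ne]3s², O⁺ [He]2s²2p³.
The numbers (kJ/mol): K 3052, Al 1817, O 3388.
Overall IE_2 order: Al < K < O.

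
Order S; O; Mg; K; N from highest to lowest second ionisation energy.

IE_2 is the cost of taking one more electron from the +1 cation: S⁺ still has 5 valence electrons; O⁺ still has 5 valence electrons; Mg⁺ still has 1 valence electron; K⁺ is the bare [Ar] core; N⁺ still has 4 valence electrons.
Usually core removal costs more than valence removal, but here the competition is close: a tightly held n=2 valence electron can cost more to remove than an n=3 core electron, so the actual values have to decide it.
Valence configurations: S⁺ [Ne]3s²3p³, O⁺ [He]2s²2p³, Mg⁺ [Ne]3s¹, N⁺ [He]2s²2p².
The numbers (kJ/mol): S 2252, O 3388, Mg 1451, K 3052, N 2856.
Putting it together, IE_2: Mg < S < N < K < O.

O > K > N > S > Mg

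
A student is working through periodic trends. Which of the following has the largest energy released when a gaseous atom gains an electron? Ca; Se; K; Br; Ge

Br

K is in period 4, group 1; Ca is in period 4, group 2; Ge is in period 4, group 14; Se is in period 4, group 16; Br is in period 4, group 17.
EA tends to increase across a period and decrease down a group, though the pattern is less regular than for IE or radius.
All lie in period 4; the across-period trend (electron affinity increases left to right) applies, with the exception below.
Note the exception: K has a higher electron affinity than Ca, contrary to the simple trend — adding an electron to Ca (ns²) has to open a new, higher-energy np subshell, which is unfavourable.
For reference (kJ/mol): K 48, Ca 2, Ge 119, Se 195, Br 325.
The largest energy released when a gaseous atom gains an electron among these belongs to Br.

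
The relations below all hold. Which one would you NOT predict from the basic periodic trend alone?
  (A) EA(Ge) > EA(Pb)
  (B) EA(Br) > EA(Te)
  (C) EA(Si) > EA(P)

The general trend: electron affinity increases across a period and decreases down a group.
(A) Ge (period 4, group 14) vs Pb (period 6, group 14): the stated order agrees with the simple trend.
(B) Br (period 4, group 17) vs Te (period 5, group 16): the stated order agrees with the simple trend.
(C) Si (period 3, group 14) vs P (period 3, group 15): the stated order contradicts the simple trend.
The exception is (C): adding an electron to P's half-filled 3p³ is unfavourable, so Si (3p²) has the more exothermic EA.

(C)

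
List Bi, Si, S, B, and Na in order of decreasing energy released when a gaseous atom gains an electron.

S, Si, Bi, Na, B

Electron affinity generally becomes more exothermic across a period toward the halogens and less exothermic down a group.
Neither a single period nor a single group — weigh both effects.
Na > B: this pair runs against the simple trend — see the exception note.
Bi > Na: period and group pull opposite ways; the across-period shift dominates (91 vs 53 kJ/mol).
Si > Bi: the two effects oppose for this pair; the down-group effect wins (134 vs 91 kJ/mol).
S > Si: both are in period 3; the period trend gives S the larger value.
Note the exception: Na has a higher electron affinity than B, contrary to the simple trend — B's ns²np¹ configuration gives only a small electron affinity — the sparsely filled np subshell binds an added electron weakly.
For reference (kJ/mol): B 27, Na 53, Si 134, S 200, Bi 91.
So from highest to lowest: S > Si > Bi > Na > B.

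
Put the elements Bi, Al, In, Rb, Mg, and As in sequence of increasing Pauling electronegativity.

Mg is in period 3, group 2; Al is in period 3, group 13; As is in period 4, group 15; Rb is in period 5, group 1; In is in period 5, group 13; Bi is in period 6, group 15.
Electronegativity increases across a period and decreases down a group, tracking effective nuclear charge and atomic size.
Neither a single period nor a single group — weigh both effects.
Mg > Rb: both effects reinforce here, so Mg is clearly the higher of the two.
Al > Mg: both are in period 3; the period trend gives Al the larger value.
In > Al: this pair runs against the simple trend — see the exception note.
Bi > In: the two effects oppose for this pair; the across-period effect wins (2.02 vs 1.78).
As > Bi: they share group 15; the group trend gives As the larger value.
Note the exception: In has a higher electronegativity than Al, contrary to the simple trend — poor shielding by filled d (and f) subshells raises the heavier element's effective nuclear charge more than the simple down-group trend predicts.
Tabulated electronegativity (Pauling): Mg 1.31, Al 1.61, As 2.18, Rb 0.82, In 1.78, Bi 2.02.
So from lowest to highest: Rb < Mg < Al < In < Bi < As.

Rb < Mg < Al < In < Bi < As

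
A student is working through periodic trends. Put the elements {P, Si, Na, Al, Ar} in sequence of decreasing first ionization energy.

Na is in period 3, group 1; Al is in period 3, group 13; Si is in period 3, group 14; P is in period 3, group 15; Ar is in period 3, group 18.
First ionization energy rises across a period (greater Z_eff holds electrons more tightly) and falls down a group (valence electrons are farther from the nucleus).
All lie in period 3, so first ionization energy increases left to right.
So from highest to lowest: Ar > P > Si > Al > Na.

Ar, P, Si, Al, Na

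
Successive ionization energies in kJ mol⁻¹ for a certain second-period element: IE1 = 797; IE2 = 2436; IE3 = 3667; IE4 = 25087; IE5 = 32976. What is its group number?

Look for the largest jump between consecutive ionization energies: IE4/IE3 ≈ 6.8, far larger than any earlier ratio.
That jump marks the point where a core electron is being removed. So the atom has 3 valence electrons.
A main-group element with 3 valence electrons is in group 13.

Group 13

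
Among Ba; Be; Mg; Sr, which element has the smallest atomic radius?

Be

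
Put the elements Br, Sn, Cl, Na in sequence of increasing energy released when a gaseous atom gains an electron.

Na, Sn, Br, Cl

Na is in period 3, group 1; Cl is in period 3, group 17; Br is in period 4, group 17; Sn is in period 5, group 14.
Atoms with high Z_eff and room in the valence shell (especially the halogens) have the most exothermic electron affinities.
These span different periods and groups, so the two trends combine.
Sn > Na: period and group pull opposite ways; the across-period shift dominates (107 vs 53 kJ/mol).
Br > Sn: relative to Sn, both the across-period and down-group shifts push Br's electron affinity up.
Cl > Br: they share group 17; the group trend gives Cl the larger value.
For reference (kJ/mol): Na 53, Cl 349, Br 325, Sn 107.
So from lowest to highest: Na < Sn < Br < Cl.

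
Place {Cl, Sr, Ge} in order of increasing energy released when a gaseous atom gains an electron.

Adding an electron releases more energy for atoms nearer the top right (short of the noble gases).
These span different periods and groups, so the two trends combine.
Ge > Sr: both effects reinforce here, so Ge is clearly the higher of the two.
Cl > Ge: both effects reinforce here, so Cl is clearly the higher of the two.
Tabulated electron affinity (kJ/mol): Cl 349, Ge 119, Sr 5.
So from lowest to highest: Sr < Ge < Cl.

Sr < Ge < Cl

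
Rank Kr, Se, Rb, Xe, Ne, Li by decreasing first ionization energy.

Ne > Kr > Xe > Se > Li > Rb

Removing the outermost electron gets harder across a period and easier down a group.
Neither a single period nor a single group — weigh both effects.
Li > Rb: Li sits above Rb in group 1, so the down-group effect alone puts Li higher.
Se > Li: the two effects oppose for this pair; the across-period effect wins (941 vs 520 kJ/mol).
Xe > Se: the two effects oppose for this pair; the across-period effect wins (1170 vs 941 kJ/mol).
Kr > Xe: Kr sits above Xe in group 18, so the down-group effect alone puts Kr higher.
Ne > Kr: Ne sits above Kr in group 18, so the down-group effect alone puts Ne higher.
Approximate values (kJ/mol): Li 520, Ne 2081, Se 941, Kr 1351, Rb 403, Xe 1170.
So from highest to lowest: Ne > Kr > Xe > Se > Li > Rb.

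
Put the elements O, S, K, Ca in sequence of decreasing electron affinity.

S > O > K > Ca

O is in period 2, group 16; S is in period 3, group 16; K is in period 4, group 1; Ca is in period 4, group 2.
Electron affinity generally becomes more exothermic across a period toward the halogens and less exothermic down a group.
Neither a single period nor a single group — weigh both effects.
K > Ca: this pair runs against the simple trend — see the exception note.
O > K: relative to K, both the across-period and down-group shifts push O's electron affinity up.
S > O: this pair runs against the simple trend — see the exception note.
Note the exception: K has a higher electron affinity than Ca, contrary to the simple trend — adding an electron to Ca (ns²) has to open a new, higher-energy np subshell, which is unfavourable.
Note the exception: S has a higher electron affinity than O, contrary to the simple trend — the compact 2p subshell of O repels the added electron more than S's larger 3p does.
Approximate values (kJ/mol): O 141, S 200, K 48, Ca 2.
So from highest to lowest: S > O > K > Ca.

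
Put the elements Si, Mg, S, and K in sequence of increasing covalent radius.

S, Si, Mg, K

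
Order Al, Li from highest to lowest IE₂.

Li > Al

After 1 electron has been removed, what remains? Al⁺ still has 2 valence electrons; Li⁺ is the bare [He] core.
Pulling an electron out of a noble-gas core costs far more than removing a remaining valence electron, so Li sits at the high end of IE_2.
Approximate IE_2 values (kJ/mol): Al 1817, Li 7298.
Putting it together, IE_2: Al < Li.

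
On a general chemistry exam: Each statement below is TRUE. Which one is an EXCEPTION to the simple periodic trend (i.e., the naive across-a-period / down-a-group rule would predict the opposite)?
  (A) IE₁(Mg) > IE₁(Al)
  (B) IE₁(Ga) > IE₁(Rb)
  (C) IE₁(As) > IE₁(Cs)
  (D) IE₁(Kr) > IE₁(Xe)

The general trend: first ionization energy increases across a period and decreases down a group.
(A) Mg (period 3, group 2) vs Al (period 3, group 13): the stated order contradicts the simple trend.
(B) Ga (period 4, group 13) vs Rb (period 5, group 1): the stated order agrees with the simple trend.
(C) As (period 4, group 15) vs Cs (period 6, group 1): the stated order agrees with the simple trend.
(D) Kr (period 4, group 18) vs Xe (period 5, group 18): the stated order agrees with the simple trend.
The exception is (A): Al's single 3p electron is easier to remove than one from Mg's filled 3s².

(A)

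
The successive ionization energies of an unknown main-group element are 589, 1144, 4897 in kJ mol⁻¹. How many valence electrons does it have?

Look for the largest jump between consecutive ionization energies: IE3/IE2 ≈ 4.3, far larger than any earlier ratio.
That jump marks the point where a core electron is being removed. So the atom has 2 valence electrons.

2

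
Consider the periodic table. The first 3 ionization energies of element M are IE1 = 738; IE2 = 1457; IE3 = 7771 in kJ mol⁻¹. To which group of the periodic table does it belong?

Look for the largest jump between consecutive ionization energies: IE3/IE2 ≈ 5.3, far larger than any earlier ratio.
That jump marks the point where a core electron is being removed. So the atom has 2 valence electrons.
A main-group element with 2 valence electrons is in group 2.

Group 2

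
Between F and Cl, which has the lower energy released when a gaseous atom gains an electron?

Atoms with high Z_eff and room in the valence shell (especially the halogens) have the most exothermic electron affinities.
All are in group 17; the group trend (electron affinity increases up the group) applies, with the exception below.
Note the exception: Cl has a higher electron affinity than F, contrary to the simple trend — F's small 2p subshell makes the incoming electron feel strong e⁻–e⁻ repulsion, so Cl actually releases more energy on gaining an electron.
For reference (kJ/mol): F 328, Cl 349.
So F has the lower energy released when a gaseous atom gains an electron (F < Cl).

F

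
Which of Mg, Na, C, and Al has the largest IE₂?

IE_2 is the cost of taking one more electron from the +1 cation: Mg⁺ still has 1 valence electron; Na⁺ is the bare [Ne] core; C⁺ still has 3 valence electrons; Al⁺ still has 2 valence electrons.
Core electrons are held far more tightly than valence electrons, so Na tops the IE_2 order.
Valence configurations: Mg⁺ [Ne]3s¹, C⁺ [He]2s²2p¹, Al⁺ [Ne]3s².
Approximate IE_2 values (kJ/mol): Mg 1451, Na 4562, C 2353, Al 1817.
Putting it together, IE_2: Mg < Al < C < Na.

Na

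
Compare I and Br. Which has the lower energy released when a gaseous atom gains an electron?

Br is in period 4, group 17; I is in period 5, group 17.
Atoms with high Z_eff and room in the valence shell (especially the halogens) have the most exothermic electron affinities.
All are in group 17, so electron affinity increases up the group.
So I has the lower energy released when a gaseous atom gains an electron (I < Br).

I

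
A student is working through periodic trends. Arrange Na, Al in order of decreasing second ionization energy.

The second ionization energy removes an electron from the +1 ion. For each element: Na⁺ is the bare [Ne] core; Al⁺ still has 2 valence electrons.
Pulling an electron out of a noble-gas core costs far more than removing a remaining valence electron, so Na sits at the high end of IE_2.
Approximate IE_2 values (kJ/mol): Na 4562, Al 1817.
Putting it together, IE_2: Al < Na.

Na > Al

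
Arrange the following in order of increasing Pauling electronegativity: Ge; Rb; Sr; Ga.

Rb < Sr < Ga < Ge

Ga is in period 4, group 13; Ge is in period 4, group 14; Rb is in period 5, group 1; Sr is in period 5, group 2.
Smaller atoms with higher effective nuclear charge are more electronegative.
Neither a single period nor a single group — weigh both effects.
Sr > Rb: Sr lies to the right of Rb in period 5, so the across-period effect alone puts Sr higher.
Ga > Sr: relative to Sr, both the across-period and down-group shifts push Ga's electronegativity up.
Ge > Ga: Ge lies to the right of Ga in period 4, so the across-period effect alone puts Ge higher.
Approximate values (Pauling): Ga 1.81, Ge 2.01, Rb 0.82, Sr 0.95.
So from lowest to highest: Rb < Sr < Ga < Ge.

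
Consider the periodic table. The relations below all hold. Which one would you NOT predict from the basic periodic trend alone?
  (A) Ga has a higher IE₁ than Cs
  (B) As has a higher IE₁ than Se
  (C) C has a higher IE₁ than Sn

(B)

The general trend: IE₁ increases across a period and decreases down a group.
(A) Ga (period 4, group 13) vs Cs (period 6, group 1): the stated order agrees with the simple trend.
(B) As (period 4, group 15) vs Se (period 4, group 16): the stated order contradicts the simple trend.
(C) C (period 2, group 14) vs Sn (period 5, group 14): the stated order agrees with the simple trend.
The exception is (B): Se (4p⁴) ionizes more easily than half-filled As (4p³).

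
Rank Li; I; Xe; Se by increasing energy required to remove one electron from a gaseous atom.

Li < Se < I < Xe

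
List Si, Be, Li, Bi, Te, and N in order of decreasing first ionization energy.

Li is in period 2, group 1; Be is in period 2, group 2; N is in period 2, group 15; Si is in period 3, group 14; Te is in period 5, group 16; Bi is in period 6, group 15.
IE₁ increases left→right with effective nuclear charge and decreases top→bottom as the valence shell moves farther out.
These span different periods and groups, so the two trends combine.
Bi > Li: period and group pull opposite ways; the across-period shift dominates (703 vs 520 kJ/mol).
Si > Bi: the two effects oppose for this pair; the down-group effect wins (786 vs 703 kJ/mol).
Te > Si: period and group pull opposite ways; the across-period shift dominates (869 vs 786 kJ/mol).
Be > Te: the two effects oppose for this pair; the down-group effect wins (900 vs 869 kJ/mol).
N > Be: N lies to the right of Be in period 2, so the across-period effect alone puts N higher.
For reference (kJ/mol): Li 520, Be 900, N 1402, Si 786, Te 869, Bi 703.
So from highest to lowest: N > Be > Te > Si > Bi > Li.

N > Be > Te > Si > Bi > Li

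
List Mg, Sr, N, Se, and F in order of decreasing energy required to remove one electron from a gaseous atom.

N is in period 2, group 15; F is in period 2, group 17; Mg is in period 3, group 2; Se is in period 4, group 16; Sr is in period 5, group 2.
First ionization energy rises across a period (greater Z_eff holds electrons more tightly) and falls down a group (valence electrons are farther from the nucleus).
Neither a single period nor a single group — weigh both effects.
Mg > Sr: they share group 2; the group trend gives Mg the larger value.
Se > Mg: the two effects oppose for this pair; the across-period effect wins (941 vs 738 kJ/mol).
N > Se: period and group pull opposite ways; the down-group shift dominates (1402 vs 941 kJ/mol).
F > N: both are in period 2; the period trend gives F the larger value.
For reference (kJ/mol): N 1402, F 1681, Mg 738, Se 941, Sr 550.
So from highest to lowest: F > N > Se > Mg > Sr.

F > N > Se > Mg > Sr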